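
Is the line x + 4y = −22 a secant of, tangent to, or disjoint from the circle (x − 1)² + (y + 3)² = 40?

Centre (1, −3), r² = 40. Distance² from centre to line = (11)²/17 = 121/17.
Since d² < r², the line cuts the circle twice.

secant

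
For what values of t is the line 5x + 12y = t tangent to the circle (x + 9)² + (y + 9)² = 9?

For a tangent, require d(centre, line) = r = 3.
|5·(−9) + 12·(−9) − t| / √169 = 3
|t − (−153)| = 3·13, so t = −114 or t = −192.

t = −192 or t = −114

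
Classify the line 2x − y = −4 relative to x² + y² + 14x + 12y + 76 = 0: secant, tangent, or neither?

d² = (2·(−7) − 1·(−6) − (−4))²/5 = 16/5; r² = 9.
Since d² < r², the line cuts the circle twice.

secant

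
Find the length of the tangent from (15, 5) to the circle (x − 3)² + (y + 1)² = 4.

4√11

The centre is (3, −1) and r = 2. The square of the distance from P to the centre is 144 + 36 = 180.
The tangent meets the radius at right angles, so tangent² = |PO|² − r² = 180 − 4 = 176.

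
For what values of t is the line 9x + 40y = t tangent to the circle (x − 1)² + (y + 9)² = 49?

The line touches the circle iff its distance from (1, −9) is 7:
|9·1 + 40·(−9) − t| / √1681 = 7
|t − (−351)| = 7·41, so t = −64 or t = −638.

t = −638 or t = −64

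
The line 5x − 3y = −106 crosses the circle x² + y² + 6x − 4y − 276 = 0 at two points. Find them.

(−20, 2) and (−11, 17)

From the line, y = (106 + 5x)/3. Substituting:
34x² + 1054x + 7480 = 0  ⟹  x² + 31x + 220 = 0
x = −11 or x = −20, giving (−11, 17) and (−20, 2).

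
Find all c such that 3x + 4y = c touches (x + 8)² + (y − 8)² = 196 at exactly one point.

c = −62 or c = 78

Tangency holds when the distance from the centre (−8, 8) to the line equals the radius 14:
|3·(−8) + 4·8 − c| / √25 = 14
|c − (8)| = 14·5, so c = 78 or c = −62.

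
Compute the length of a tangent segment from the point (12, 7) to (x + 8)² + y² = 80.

3√41

The centre is (−8, 0) and r = 4√5. The square of the distance from P to the centre is 400 + 49 = 449.
Power of the point: PT² = |PO|² − r² = 369, so PT = 3√41.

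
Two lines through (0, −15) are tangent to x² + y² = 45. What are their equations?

2x + y = −15 and 2x − y = 15

Let a tangent through (0, −15) have slope m. Its distance from (0, 0) must equal 3√5:
[m·(0) − (15)]² = 45(m² + 1)
m² − 4 = 0, so m = −2 or m = 2.
With m = −2: 2x + y = −15. With m = 2: 2x − y = 15.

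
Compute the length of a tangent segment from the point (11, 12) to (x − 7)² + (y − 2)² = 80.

With centre O = (7, 2), |OP|² = 116 and r² = 80.
The tangent meets the radius at right angles, so tangent² = |PO|² − r² = 116 − 80 = 36.

6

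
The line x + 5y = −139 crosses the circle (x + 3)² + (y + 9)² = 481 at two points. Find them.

(−19, −24) and (6, −29)

Express y = (−139 − x)/5 and substitute into the circle:
26x² + 338x − 2964 = 0  ⟹  x² + 13x − 114 = 0
x = 6 or x = −19, giving (6, −29) and (−19, −24).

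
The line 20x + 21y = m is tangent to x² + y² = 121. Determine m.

m = −319 or m = 319

The line touches the circle iff its distance from (0, 0) is 11:
|20·0 + 21·0 − m| / √841 = 11
|m| = 11·29, so m = 319 or m = −319.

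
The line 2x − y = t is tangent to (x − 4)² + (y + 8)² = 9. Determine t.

The line touches the circle iff its distance from (4, −8) is 3:
|2·4 − 1·(−8) − t| / √5 = 3
|t − (16)| = 3√5.

t = 16 ± 3√5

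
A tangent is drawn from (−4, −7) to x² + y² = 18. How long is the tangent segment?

The centre is (0, 0) and r = 3√2. The square of the distance from P to the centre is 16 + 49 = 65.
The tangent meets the radius at right angles, so tangent² = |PO|² − r² = 65 − 18 = 47.

√47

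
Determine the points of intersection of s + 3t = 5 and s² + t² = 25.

From the line, t = (5 − s)/3. Substituting:
10s² − 10s − 200 = 0  ⟹  s² − s − 20 = 0
s = 5 or s = −4, giving (5, 0) and (−4, 3).

(−4, 3) and (5, 0)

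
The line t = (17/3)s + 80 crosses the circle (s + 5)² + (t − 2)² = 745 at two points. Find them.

(−18, −22) and (−9, 29)

From the line, t = (240 + 17s)/3. Substituting:
298s² + 8046s + 48276 = 0  ⟹  s² + 27s + 162 = 0
s = −9 or s = −18, giving (−9, 29) and (−18, −22).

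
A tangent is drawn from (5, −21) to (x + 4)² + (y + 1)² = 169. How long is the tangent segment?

The centre is (−4, −1) and r = 13. The square of the distance from P to the centre is 81 + 400 = 481.
The tangent meets the radius at right angles, so tangent² = |PO|² − r² = 481 − 169 = 312.

2√78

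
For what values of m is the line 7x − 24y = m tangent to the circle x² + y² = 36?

m = −150 or m = 150

For a tangent, require d(centre, line) = r = 6.
|7·0 − 24·0 − m| / √625 = 6
|m| = 6·25, so m = 150 or m = −150.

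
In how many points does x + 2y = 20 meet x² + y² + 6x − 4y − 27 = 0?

d² = (1·(−3) + 2·2 − (20))²/5 = 361/5; r² = 40.
Since d² > r², the line lies outside the circle.

0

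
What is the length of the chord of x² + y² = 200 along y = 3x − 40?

4√10

Express y = 3x − 40 and substitute into the circle:
10x² − 240x + 1400 = 0  ⟹  x² − 24x + 140 = 0
x = 14 or x = 10, giving (14, 2) and (10, −10).
|(14, 2) − (10, −10)| = √((4)² + (12)²) = 4√10.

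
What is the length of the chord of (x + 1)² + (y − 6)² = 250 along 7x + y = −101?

Substitute y = −7x − 101:
50x² + 1500x + 11200 = 0  ⟹  x² + 30x + 224 = 0
x = −14 or x = −16, giving (−14, −3) and (−16, 11).
|(−14, −3) − (−16, 11)| = √((2)² + (−14)²) = 10√2.

10√2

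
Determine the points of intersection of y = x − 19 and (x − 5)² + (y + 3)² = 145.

Express y = x − 19 and substitute into the circle:
2x² − 42x + 136 = 0  ⟹  x² − 21x + 68 = 0
x = 17 or x = 4, giving (17, −2) and (4, −15).

(4, −15) and (17, −2)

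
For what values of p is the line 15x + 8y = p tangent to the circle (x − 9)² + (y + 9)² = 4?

The line touches the circle iff its distance from (9, −9) is 2:
|15·9 + 8·(−9) − p| / √289 = 2
|p − (63)| = 2·17, so p = 97 or p = 29.

p = 29 or p = 97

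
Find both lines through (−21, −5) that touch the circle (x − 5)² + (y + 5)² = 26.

Write the tangent as mx − y + (−5 − m·(−21)) = 0 and set its distance from the centre to √26:
(26m − (0))² = 26(m² + 1)
25m² − 1 = 0, so m = −1/5 or m = 1/5.
Through (−21, −5) these give x + 5y = −46 and x − 5y = 4.

x + 5y = −46 and x − 5y = 4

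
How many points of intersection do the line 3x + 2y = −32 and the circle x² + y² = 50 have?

0

Centre (0, 0), r² = 50. Distance² from centre to line = (32)²/13 = 1024/13.
Since d² > r², the line lies outside the circle.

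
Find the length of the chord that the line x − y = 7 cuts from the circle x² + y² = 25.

From the line, y = x − 7. Substituting:
2x² − 14x + 24 = 0  ⟹  x² − 7x + 12 = 0
x = 4 or x = 3, giving (4, −3) and (3, −4).
Chord length = distance between (4, −3) and (3, −4) = √2 = √2.

√2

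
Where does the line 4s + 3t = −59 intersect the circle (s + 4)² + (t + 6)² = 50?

(−11, −5) and (−5, −13)

From the line, t = (−59 − 4s)/3. Substituting:
25s² + 400s + 1375 = 0  ⟹  s² + 16s + 55 = 0
s = −5 or s = −11, giving (−5, −13) and (−11, −5).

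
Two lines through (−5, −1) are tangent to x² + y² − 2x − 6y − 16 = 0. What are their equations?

A line y − (−1) = m(x − (−5)) is tangent when its distance from (1, 3) is √26:
(6m − (4))² = 26(m² + 1)
5m² − 24m − 5 = 0, so m = −1/5 or m = 5.
With m = −1/5: x + 5y = −10. With m = 5: 5x − y = −24.

x + 5y = −10 and 5x − y = −24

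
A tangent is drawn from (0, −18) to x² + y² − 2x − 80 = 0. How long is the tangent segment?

With centre O = (1, 0), |OP|² = 325 and r² = 81.
The tangent meets the radius at right angles, so tangent² = |PO|² − r² = 325 − 81 = 244.

2√61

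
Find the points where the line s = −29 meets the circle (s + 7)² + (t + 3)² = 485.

The line gives s = −29. Substituting into the circle:
t² + 6t + 8 = 0
t = −2 or t = −4, giving (−29, −2) and (−29, −4).

(−29, −4) and (−29, −2)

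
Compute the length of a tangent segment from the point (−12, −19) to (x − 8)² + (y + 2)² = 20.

The centre is (8, −2) and r = 2√5. The square of the distance from P to the centre is 400 + 289 = 689.
Power of the point: PT² = |PO|² − r² = 669, so PT = √669.

√669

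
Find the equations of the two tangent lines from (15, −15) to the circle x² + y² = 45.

Write the tangent as mx − y + (−15 − m·(15)) = 0 and set its distance from the centre to 3√5:
(−15m − (15))² = 45(m² + 1)
2m² + 5m + 2 = 0, so m = −1/2 or m = −2.
Through (15, −15) these give x + 2y = −15 and 2x + y = 15.

x + 2y = −15 and 2x + y = 15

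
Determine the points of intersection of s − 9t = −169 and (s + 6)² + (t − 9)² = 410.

(−25, 16) and (11, 20)

From the line, t = (169 + s)/9. Substituting:
82s² + 1148s − 22550 = 0  ⟹  s² + 14s − 275 = 0
s = 11 or s = −25, giving (11, 20) and (−25, 16).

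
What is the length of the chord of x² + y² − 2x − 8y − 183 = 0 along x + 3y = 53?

Centre (1, 4), r² = 200. Perpendicular distance d from centre to line = |−40| / √10 = 40/√10.
Chord = 2√(r² − d²) = 2·√(40) = 4√10.

4√10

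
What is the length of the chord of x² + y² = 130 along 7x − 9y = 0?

Centre (0, 0), r² = 130. Perpendicular distance d from centre to line = |0| / √130 = 0/√130.
Half the chord is √(r² − d²) = √(130), so the full chord is 2√130.

2√130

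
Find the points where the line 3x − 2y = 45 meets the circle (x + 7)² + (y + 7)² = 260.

(1, −21) and (9, −9)

From the line, y = (−45 + 3x)/2. Substituting:
13x² − 130x + 117 = 0  ⟹  x² − 10x + 9 = 0
x = 9 or x = 1, giving (9, −9) and (1, −21).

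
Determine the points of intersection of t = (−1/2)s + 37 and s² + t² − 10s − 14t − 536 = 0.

(14, 30) and (18, 28)

From the line, t = (74 − s)/2. Substituting:
5s² − 160s + 1260 = 0  ⟹  s² − 32s + 252 = 0
s = 18 or s = 14, giving (18, 28) and (14, 30).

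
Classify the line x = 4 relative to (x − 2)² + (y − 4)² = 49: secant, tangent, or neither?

secant

Substituting the line into the circle gives y² − 8y − 29 = 0.
Δ = 64 − (−116) = 180.
Two real roots: the line is a secant.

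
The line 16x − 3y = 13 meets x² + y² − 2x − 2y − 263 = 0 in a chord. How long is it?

From the line, y = (−13 + 16x)/3. Substituting:
265x² − 530x − 2120 = 0  ⟹  x² − 2x − 8 = 0
x = 4 or x = −2, giving (4, 17) and (−2, −15).
Chord length = distance between (4, 17) and (−2, −15) = √1060 = 2√265.

2√265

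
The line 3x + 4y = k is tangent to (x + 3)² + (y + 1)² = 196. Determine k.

k = −83 or k = 57

For a tangent, require d(centre, line) = r = 14.
|3·(−3) + 4·(−1) − k| / √25 = 14
|k − (−13)| = 14·5, so k = 57 or k = −83.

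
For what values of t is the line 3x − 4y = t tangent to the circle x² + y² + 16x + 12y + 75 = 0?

The line touches the circle iff its distance from (−8, −6) is 5:
|3·(−8) − 4·(−6) − t| / √25 = 5
|t| = 5·5, so t = 25 or t = −25.

t = −25 or t = 25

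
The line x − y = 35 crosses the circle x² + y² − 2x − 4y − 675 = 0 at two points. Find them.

(15, −20) and (23, −12)

Substitute y = x − 35:
2x² − 76x + 690 = 0  ⟹  x² − 38x + 345 = 0
x = 23 or x = 15, giving (23, −12) and (15, −20).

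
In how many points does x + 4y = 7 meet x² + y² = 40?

2

Substituting the line into the circle gives 17x² − 14x − 591 = 0.
Δ = 196 − (−40188) = 40384.
Two real roots: the line is a secant.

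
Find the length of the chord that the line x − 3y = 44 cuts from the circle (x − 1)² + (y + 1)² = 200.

4√10

The distance from (1, −1) to the line is 40/√10, and r² = 200.
Half the chord is √(r² − d²) = √(40), so the full chord is 4√10.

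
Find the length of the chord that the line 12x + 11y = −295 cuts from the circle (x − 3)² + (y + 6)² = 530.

From the line, y = (−295 − 12x)/11. Substituting:
265x² + 4770x − 10600 = 0  ⟹  x² + 18x − 40 = 0
x = 2 or x = −20, giving (2, −29) and (−20, −5).
Chord length = distance between (2, −29) and (−20, −5) = √1060 = 2√265.

2√265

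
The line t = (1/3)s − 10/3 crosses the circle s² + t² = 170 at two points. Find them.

From the line, t = (−10 + s)/3. Substituting:
10s² − 20s − 1430 = 0  ⟹  s² − 2s − 143 = 0
s = 13 or s = −11, giving (13, 1) and (−11, −7).

(−11, −7) and (13, 1)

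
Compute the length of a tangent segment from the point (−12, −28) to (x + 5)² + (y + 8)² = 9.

With centre O = (−5, −8), |OP|² = 449 and r² = 9.
The tangent meets the radius at right angles, so tangent² = |PO|² − r² = 449 − 9 = 440.

2√110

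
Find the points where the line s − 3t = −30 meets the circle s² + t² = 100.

(−6, 8) and (0, 10)

From the line, t = (30 + s)/3. Substituting:
10s² + 60s = 0  ⟹  s² + 6s = 0
s = 0 or s = −6, giving (0, 10) and (−6, 8).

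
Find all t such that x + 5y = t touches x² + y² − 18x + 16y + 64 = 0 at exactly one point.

The line touches the circle iff its distance from (9, −8) is 9:
|1·9 + 5·(−8) − t| / √26 = 9
|t − (−31)| = 9√26.

t = −31 ± 9√26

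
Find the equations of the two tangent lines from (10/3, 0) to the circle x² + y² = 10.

3x + y = 10 and 3x − y = 10

Write the tangent as mx − y + (0 − m·(10/3)) = 0 and set its distance from the centre to √10:
(−10/3m − (0))² = 10(m² + 1)
m² − 9 = 0, so m = −3 or m = 3.
With m = −3: 3x + y = 10. With m = 3: 3x − y = 10.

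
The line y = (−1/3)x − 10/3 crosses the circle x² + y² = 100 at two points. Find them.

(−10, 0) and (8, −6)

Express y = (−10 − x)/3 and substitute into the circle:
10x² + 20x − 800 = 0  ⟹  x² + 2x − 80 = 0
x = 8 or x = −10, giving (8, −6) and (−10, 0).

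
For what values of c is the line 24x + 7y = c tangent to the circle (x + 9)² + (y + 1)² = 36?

The line touches the circle iff its distance from (−9, −1) is 6:
|24·(−9) + 7·(−1) − c| / √625 = 6
|c − (−223)| = 6·25, so c = −73 or c = −373.

c = −373 or c = −73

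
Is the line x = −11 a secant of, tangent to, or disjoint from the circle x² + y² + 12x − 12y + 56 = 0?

disjoint

Substituting the line into the circle gives y² − 12y + 45 = 0.
Discriminant = (−12)² − 4·1·(45) = −36 < 0.
No real roots: the line does not meet the circle.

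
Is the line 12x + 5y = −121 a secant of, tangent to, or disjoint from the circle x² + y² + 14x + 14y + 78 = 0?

Substituting the line into the circle gives 169x² + 2414x + 8121 = 0.
Δ = 5827396 − 5489796 = 337600.
Two real roots: the line is a secant.

secant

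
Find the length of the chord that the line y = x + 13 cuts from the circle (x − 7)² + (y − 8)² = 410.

26√2

Substitute y = x + 13:
2x² − 4x − 336 = 0  ⟹  x² − 2x − 168 = 0
x = 14 or x = −12, giving (14, 27) and (−12, 1).
|(14, 27) − (−12, 1)| = √((26)² + (26)²) = 26√2.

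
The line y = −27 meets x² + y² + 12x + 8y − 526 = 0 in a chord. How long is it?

Express y = −27 and substitute into the circle:
x² + 12x − 13 = 0
x = 1 or x = −13, giving (1, −27) and (−13, −27).
|(1, −27) − (−13, −27)| = √((14)² + (0)²) = 14.

14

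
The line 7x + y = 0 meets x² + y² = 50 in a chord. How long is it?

10√2

The distance from (0, 0) to the line is 0/√50, and r² = 50.
Half the chord is √(r² − d²) = √(50), so the full chord is 10√2.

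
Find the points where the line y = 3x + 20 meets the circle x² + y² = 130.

Substitute y = 3x + 20:
10x² + 120x + 270 = 0  ⟹  x² + 12x + 27 = 0
x = −3 or x = −9, giving (−3, 11) and (−9, −7).

(−9, −7) and (−3, 11)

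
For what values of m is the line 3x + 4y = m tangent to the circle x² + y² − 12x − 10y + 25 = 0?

Tangency holds when the distance from the centre (6, 5) to the line equals the radius 6:
|3·6 + 4·5 − m| / √25 = 6
|m − (38)| = 6·5, so m = 68 or m = 8.

m = 8 or m = 68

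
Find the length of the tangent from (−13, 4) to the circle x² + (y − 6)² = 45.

8√2

The centre is (0, 6) and r = 3√5. The square of the distance from P to the centre is 169 + 4 = 173.
Power of the point: PT² = |PO|² − r² = 128, so PT = 8√2.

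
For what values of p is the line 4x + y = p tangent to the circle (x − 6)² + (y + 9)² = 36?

p = 15 ± 6√17

For a tangent, require d(centre, line) = r = 6.
|4·6 + 1·(−9) − p| / √17 = 6
|p − (15)| = 6√17.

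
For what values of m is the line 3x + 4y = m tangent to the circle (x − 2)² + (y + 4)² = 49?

Tangency holds when the distance from the centre (2, −4) to the line equals the radius 7:
|3·2 + 4·(−4) − m| / √25 = 7
|m − (−10)| = 7·5, so m = 25 or m = −45.

m = −45 or m = 25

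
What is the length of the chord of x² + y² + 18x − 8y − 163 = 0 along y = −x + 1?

22√2

Express y = −x + 1 and substitute into the circle:
2x² + 24x − 170 = 0  ⟹  x² + 12x − 85 = 0
x = 5 or x = −17, giving (5, −4) and (−17, 18).
|(5, −4) − (−17, 18)| = √((22)² + (−22)²) = 22√2.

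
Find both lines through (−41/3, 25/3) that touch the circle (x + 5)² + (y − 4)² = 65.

4x − 7y = −113 and 8x + y = −101

Write the tangent as mx − y + (25/3 − m·(−41/3)) = 0 and set its distance from the centre to √65:
(26/3m − (−13/3))² = 65(m² + 1)
7m² + 52m − 32 = 0, so m = 4/7 or m = −8.
With m = 4/7: 4x − 7y = −113. With m = −8: 8x + y = −101.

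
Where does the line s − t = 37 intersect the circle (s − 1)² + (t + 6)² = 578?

Express t = s − 37 and substitute into the circle:
2s² − 64s + 384 = 0  ⟹  s² − 32s + 192 = 0
s = 24 or s = 8, giving (24, −13) and (8, −29).

(8, −29) and (24, −13)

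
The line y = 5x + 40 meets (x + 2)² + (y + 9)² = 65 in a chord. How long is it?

Express y = 5x + 40 and substitute into the circle:
26x² + 494x + 2340 = 0  ⟹  x² + 19x + 90 = 0
x = −9 or x = −10, giving (−9, −5) and (−10, −10).
|(−9, −5) − (−10, −10)| = √((1)² + (5)²) = √26.

√26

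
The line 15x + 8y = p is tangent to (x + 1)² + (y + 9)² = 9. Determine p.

p = −138 or p = −36

Tangency holds when the distance from the centre (−1, −9) to the line equals the radius 3:
|15·(−1) + 8·(−9) − p| / √289 = 3
|p − (−87)| = 3·17, so p = −36 or p = −138.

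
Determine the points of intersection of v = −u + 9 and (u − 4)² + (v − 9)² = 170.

Substitute v = −u + 9:
2u² − 8u − 154 = 0  ⟹  u² − 4u − 77 = 0
u = 11 or u = −7, giving (11, −2) and (−7, 16).

(−7, 16) and (11, −2)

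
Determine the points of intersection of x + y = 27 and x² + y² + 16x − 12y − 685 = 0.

Express y = −x + 27 and substitute into the circle:
2x² − 26x − 280 = 0  ⟹  x² − 13x − 140 = 0
x = 20 or x = −7, giving (20, 7) and (−7, 34).

(−7, 34) and (20, 7)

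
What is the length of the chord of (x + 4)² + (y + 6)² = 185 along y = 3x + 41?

The distance from (−4, −6) to the line is 35/√10, and r² = 185.
Chord = 2√(r² − d²) = 2·√(125/2) = 5√10.

5√10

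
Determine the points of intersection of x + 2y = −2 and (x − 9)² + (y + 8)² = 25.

(6, −4) and (14, −8)

Substitute y = (−2 − x)/2:
5x² − 100x + 420 = 0  ⟹  x² − 20x + 84 = 0
x = 14 or x = 6, giving (14, −8) and (6, −4).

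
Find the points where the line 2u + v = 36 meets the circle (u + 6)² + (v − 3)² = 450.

Express v = −2u + 36 and substitute into the circle:
5u² − 120u + 675 = 0  ⟹  u² − 24u + 135 = 0
u = 15 or u = 9, giving (15, 6) and (9, 18).

(9, 18) and (15, 6)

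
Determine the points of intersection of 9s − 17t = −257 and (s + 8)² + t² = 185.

Express t = (257 + 9s)/17 and substitute into the circle:
370s² + 9250s + 31080 = 0  ⟹  s² + 25s + 84 = 0
s = −4 or s = −21, giving (−4, 13) and (−21, 4).

(−21, 4) and (−4, 13)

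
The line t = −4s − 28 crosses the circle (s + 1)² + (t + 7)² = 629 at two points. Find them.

(−11, 16) and (1, −32)

From the line, t = −4s − 28. Substituting:
17s² + 170s − 187 = 0  ⟹  s² + 10s − 11 = 0
s = 1 or s = −11, giving (1, −32) and (−11, 16).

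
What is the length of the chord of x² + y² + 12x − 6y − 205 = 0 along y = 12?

26

Centre (−6, 3), r² = 250. Perpendicular distance d from centre to line = |−9| / √1 = 9.
Half the chord is √(r² − d²) = √(169), so the full chord is 26.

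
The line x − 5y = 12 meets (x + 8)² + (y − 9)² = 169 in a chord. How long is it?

Substitute y = (−12 + x)/5:
26x² + 286x + 624 = 0  ⟹  x² + 11x + 24 = 0
x = −3 or x = −8, giving (−3, −3) and (−8, −4).
Chord length = distance between (−3, −3) and (−8, −4) = √26 = √26.

√26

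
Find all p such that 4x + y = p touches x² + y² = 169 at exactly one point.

Tangency holds when the distance from the centre (0, 0) to the line equals the radius 13:
|4·0 + 1·0 − p| / √17 = 13
|p| = 13√17.

p = ±13√17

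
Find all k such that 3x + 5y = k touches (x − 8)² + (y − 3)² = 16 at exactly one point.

The line touches the circle iff its distance from (8, 3) is 4:
|3·8 + 5·3 − k| / √34 = 4
|k − (39)| = 4√34.

k = 39 ± 4√34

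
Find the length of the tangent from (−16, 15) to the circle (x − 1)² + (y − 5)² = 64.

5√13

Centre (1, 5), r² = 64. |PO|² = (−17)² + (10)² = 389.
By the tangent–radius right angle, tangent length = √(|PO|² − r²) = √325 = 5√13.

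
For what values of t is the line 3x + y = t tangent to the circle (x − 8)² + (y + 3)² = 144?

t = 21 ± 12√10

The line touches the circle iff its distance from (8, −3) is 12:
|3·8 + 1·(−3) − t| / √10 = 12
|t − (21)| = 12√10.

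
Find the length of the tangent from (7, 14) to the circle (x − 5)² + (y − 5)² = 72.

√13

Centre (5, 5), r² = 72. |PO|² = (2)² + (9)² = 85.
By the tangent–radius right angle, tangent length = √(|PO|² − r²) = √13.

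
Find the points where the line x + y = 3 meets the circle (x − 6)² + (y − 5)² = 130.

From the line, y = −x + 3. Substituting:
2x² − 8x − 90 = 0  ⟹  x² − 4x − 45 = 0
x = 9 or x = −5, giving (9, −6) and (−5, 8).

(−5, 8) and (9, −6)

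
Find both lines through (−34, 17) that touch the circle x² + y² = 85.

6x + 7y = −85 and 2x + 9y = 85

Write the tangent as mx − y + (17 − m·(−34)) = 0 and set its distance from the centre to √85:
[m·(34) − (−17)]² = 85(m² + 1)
63m² + 68m + 12 = 0, so m = −6/7 or m = −2/9.
Through (−34, 17) these give 6x + 7y = −85 and 2x + 9y = 85.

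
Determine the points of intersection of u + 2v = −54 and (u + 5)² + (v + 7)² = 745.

Express v = (−54 − u)/2 and substitute into the circle:
5u² + 120u − 1280 = 0  ⟹  u² + 24u − 256 = 0
u = 8 or u = −32, giving (8, −31) and (−32, −11).

(−32, −11) and (8, −31)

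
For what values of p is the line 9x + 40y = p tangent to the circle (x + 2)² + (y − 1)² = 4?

p = −60 or p = 104

For a tangent, require d(centre, line) = r = 2.
|9·(−2) + 40·1 − p| / √1681 = 2
|p − (22)| = 2·41, so p = 104 or p = −60.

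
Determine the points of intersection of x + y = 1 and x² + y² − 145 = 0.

(−8, 9) and (9, −8)

Express y = −x + 1 and substitute into the circle:
2x² − 2x − 144 = 0  ⟹  x² − x − 72 = 0
x = 9 or x = −8, giving (9, −8) and (−8, 9).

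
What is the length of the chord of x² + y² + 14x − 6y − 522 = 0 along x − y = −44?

2√2

Express y = x + 44 and substitute into the circle:
2x² + 96x + 1150 = 0  ⟹  x² + 48x + 575 = 0
x = −23 or x = −25, giving (−23, 21) and (−25, 19).
|(−23, 21) − (−25, 19)| = √((2)² + (2)²) = 2√2.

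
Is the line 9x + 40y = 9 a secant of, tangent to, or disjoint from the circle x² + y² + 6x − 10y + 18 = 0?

Centre (−3, 5), r² = 16. Distance² from centre to line = (164)²/1681 = 16.
Since d² = r², the line is tangent.

tangent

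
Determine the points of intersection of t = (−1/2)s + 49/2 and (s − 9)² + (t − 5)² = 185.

(13, 18) and (17, 16)

Express t = (49 − s)/2 and substitute into the circle:
5s² − 150s + 1105 = 0  ⟹  s² − 30s + 221 = 0
s = 17 or s = 13, giving (17, 16) and (13, 18).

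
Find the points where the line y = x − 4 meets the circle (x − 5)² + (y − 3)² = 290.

(−6, −10) and (18, 14)

Express y = x − 4 and substitute into the circle:
2x² − 24x − 216 = 0  ⟹  x² − 12x − 108 = 0
x = 18 or x = −6, giving (18, 14) and (−6, −10).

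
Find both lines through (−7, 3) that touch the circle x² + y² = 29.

A line y − (3) = m(x − (−7)) is tangent when its distance from (0, 0) is √29:
(7m − (−3))² = 29(m² + 1)
10m² + 21m − 10 = 0, so m = 2/5 or m = −5/2.
Through (−7, 3) these give 2x − 5y = −29 and 5x + 2y = −29.

2x − 5y = −29 and 5x + 2y = −29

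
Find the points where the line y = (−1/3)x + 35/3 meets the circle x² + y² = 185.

Express y = (35 − x)/3 and substitute into the circle:
10x² − 70x − 440 = 0  ⟹  x² − 7x − 44 = 0
x = 11 or x = −4, giving (11, 8) and (−4, 13).

(−4, 13) and (11, 8)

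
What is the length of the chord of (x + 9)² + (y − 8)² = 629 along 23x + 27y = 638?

Express y = (638 − 23x)/27 and substitute into the circle:
1258x² − 6290x − 221408 = 0  ⟹  x² − 5x − 176 = 0
x = 16 or x = −11, giving (16, 10) and (−11, 33).
Chord length = distance between (16, 10) and (−11, 33) = √1258 = √1258.

√1258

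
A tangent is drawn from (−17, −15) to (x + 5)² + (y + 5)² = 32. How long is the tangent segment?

2√53

The centre is (−5, −5) and r = 4√2. The square of the distance from P to the centre is 144 + 100 = 244.
By the tangent–radius right angle, tangent length = √(|PO|² − r²) = √212 = 2√53.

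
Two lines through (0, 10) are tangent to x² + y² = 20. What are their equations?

2x + y = 10 and 2x − y = −10

Let a tangent through (0, 10) have slope m. Its distance from (0, 0) must equal 2√5:
[m·(0) − (−10)]² = 20(m² + 1)
m² − 4 = 0, so m = −2 or m = 2.
With m = −2: 2x + y = 10. With m = 2: 2x − y = −10.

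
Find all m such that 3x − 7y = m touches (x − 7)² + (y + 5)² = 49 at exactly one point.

m = 56 ± 7√58

The line touches the circle iff its distance from (7, −5) is 7:
|3·7 − 7·(−5) − m| / √58 = 7
|m − (56)| = 7√58.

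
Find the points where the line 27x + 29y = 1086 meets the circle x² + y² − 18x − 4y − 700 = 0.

(8, 30) and (37, 3)

From the line, y = (1086 − 27x)/29. Substituting:
1570x² − 70650x + 464720 = 0  ⟹  x² − 45x + 296 = 0
x = 37 or x = 8, giving (37, 3) and (8, 30).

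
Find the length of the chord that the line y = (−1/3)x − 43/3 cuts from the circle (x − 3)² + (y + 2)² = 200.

4√10

The distance from (3, −2) to the line is 40/√10, and r² = 200.
Chord = 2√(r² − d²) = 2·√(40) = 4√10.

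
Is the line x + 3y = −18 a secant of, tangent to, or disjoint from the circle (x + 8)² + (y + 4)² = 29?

d² = (1·(−8) + 3·(−4) − (−18))²/10 = 2/5; r² = 29.
Since d² < r², the line cuts the circle twice.

secant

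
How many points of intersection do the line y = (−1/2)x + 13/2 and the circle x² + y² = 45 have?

2

Substituting the line into the circle gives 5x² − 26x − 11 = 0.
Δ = 676 − (−220) = 896.
Two real roots: the line is a secant.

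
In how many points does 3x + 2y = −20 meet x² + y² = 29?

0

Centre (0, 0), r² = 29. Distance² from centre to line = (20)²/13 = 400/13.
Since d² > r², the line lies outside the circle.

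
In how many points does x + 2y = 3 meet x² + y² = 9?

Centre (0, 0), r² = 9. Distance² from centre to line = (−3)²/5 = 9/5.
Since d² < r², the line cuts the circle twice.

2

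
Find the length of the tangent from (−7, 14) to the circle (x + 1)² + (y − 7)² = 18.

With centre O = (−1, 7), |OP|² = 85 and r² = 18.
The tangent meets the radius at right angles, so tangent² = |PO|² − r² = 85 − 18 = 67.

√67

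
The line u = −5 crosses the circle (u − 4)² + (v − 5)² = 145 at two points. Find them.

The line gives u = −5. Substituting into the circle:
v² − 10v − 39 = 0
v = 13 or v = −3, giving (−5, 13) and (−5, −3).

(−5, −3) and (−5, 13)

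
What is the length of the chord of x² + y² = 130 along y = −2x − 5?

Substitute y = −2x − 5:
5x² + 20x − 105 = 0  ⟹  x² + 4x − 21 = 0
x = 3 or x = −7, giving (3, −11) and (−7, 9).
|(3, −11) − (−7, 9)| = √((10)² + (−20)²) = 10√5.

10√5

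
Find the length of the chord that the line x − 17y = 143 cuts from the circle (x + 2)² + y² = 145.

√290

The distance from (−2, 0) to the line is 145/√290, and r² = 145.
Half the chord is √(r² − d²) = √(145/2), so the full chord is √290.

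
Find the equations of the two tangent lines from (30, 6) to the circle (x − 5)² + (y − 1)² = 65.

x + 8y = 78 and 4x − 7y = 78

Write the tangent as mx − y + (6 − m·(30)) = 0 and set its distance from the centre to √65:
(−25m − (−5))² = 65(m² + 1)
56m² − 25m − 4 = 0, so m = −1/8 or m = 4/7.
With m = −1/8: x + 8y = 78. With m = 4/7: 4x − 7y = 78.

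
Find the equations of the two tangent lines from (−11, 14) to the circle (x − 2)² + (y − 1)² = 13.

2x + 3y = 20 and 3x + 2y = −5

A line y − (14) = m(x − (−11)) is tangent when its distance from (2, 1) is √13:
[m·(13) − (−13)]² = 13(m² + 1)
6m² + 13m + 6 = 0, so m = −2/3 or m = −3/2.
Through (−11, 14) these give 2x + 3y = 20 and 3x + 2y = −5.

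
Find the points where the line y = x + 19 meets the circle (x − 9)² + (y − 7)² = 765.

Substitute y = x + 19:
2x² + 6x − 540 = 0  ⟹  x² + 3x − 270 = 0
x = 15 or x = −18, giving (15, 34) and (−18, 1).

(−18, 1) and (15, 34)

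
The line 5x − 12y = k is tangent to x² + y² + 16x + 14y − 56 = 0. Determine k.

k = −125 or k = 213

For a tangent, require d(centre, line) = r = 13.
|5·(−8) − 12·(−7) − k| / √169 = 13
|k − (44)| = 13·13, so k = 213 or k = −125.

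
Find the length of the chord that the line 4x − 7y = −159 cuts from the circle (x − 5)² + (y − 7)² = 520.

4√65

Centre (5, 7), r² = 520. Perpendicular distance d from centre to line = |130| / √65 = 130/√65.
Half the chord is √(r² − d²) = √(260), so the full chord is 4√65.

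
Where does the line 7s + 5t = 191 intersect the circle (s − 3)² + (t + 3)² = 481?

Substitute t = (191 − 7s)/5:
74s² − 3034s + 30636 = 0  ⟹  s² − 41s + 414 = 0
s = 23 or s = 18, giving (23, 6) and (18, 13).

(18, 13) and (23, 6)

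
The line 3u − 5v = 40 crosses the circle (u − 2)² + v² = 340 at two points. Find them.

(−10, −14) and (20, 4)

Substitute v = (−40 + 3u)/5:
34u² − 340u − 6800 = 0  ⟹  u² − 10u − 200 = 0
u = 20 or u = −10, giving (20, 4) and (−10, −14).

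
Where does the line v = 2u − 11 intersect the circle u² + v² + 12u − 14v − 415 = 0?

Substitute v = 2u − 11:
5u² − 60u − 140 = 0  ⟹  u² − 12u − 28 = 0
u = 14 or u = −2, giving (14, 17) and (−2, −15).

(−2, −15) and (14, 17)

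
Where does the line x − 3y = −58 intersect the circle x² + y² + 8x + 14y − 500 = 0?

Express y = (58 + x)/3 and substitute into the circle:
10x² + 230x + 1300 = 0  ⟹  x² + 23x + 130 = 0
x = −10 or x = −13, giving (−10, 16) and (−13, 15).

(−13, 15) and (−10, 16)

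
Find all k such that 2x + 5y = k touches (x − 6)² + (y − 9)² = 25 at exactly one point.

The line touches the circle iff its distance from (6, 9) is 5:
|2·6 + 5·9 − k| / √29 = 5
|k − (57)| = 5√29.

k = 57 ± 5√29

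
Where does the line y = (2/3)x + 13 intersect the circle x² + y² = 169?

(−12, 5) and (0, 13)

Substitute y = (39 + 2x)/3:
13x² + 156x = 0  ⟹  x² + 12x = 0
x = 0 or x = −12, giving (0, 13) and (−12, 5).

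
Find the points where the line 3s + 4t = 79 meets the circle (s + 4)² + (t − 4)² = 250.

(1, 19) and (9, 13)

Substitute t = (79 − 3s)/4:
25s² − 250s + 225 = 0  ⟹  s² − 10s + 9 = 0
s = 9 or s = 1, giving (9, 13) and (1, 19).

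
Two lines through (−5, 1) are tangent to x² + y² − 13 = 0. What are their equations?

Let a tangent through (−5, 1) have slope m. Its distance from (0, 0) must equal √13:
[m·(5) − (−1)]² = 13(m² + 1)
6m² + 5m − 6 = 0, so m = 2/3 or m = −3/2.
With m = 2/3: 2x − 3y = −13. With m = −3/2: 3x + 2y = −13.

2x − 3y = −13 and 3x + 2y = −13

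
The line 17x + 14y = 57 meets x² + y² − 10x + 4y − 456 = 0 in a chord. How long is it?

Substitute y = (57 − 17x)/14:
485x² − 4850x − 82935 = 0  ⟹  x² − 10x − 171 = 0
x = 19 or x = −9, giving (19, −19) and (−9, 15).
Chord length = distance between (19, −19) and (−9, 15) = √1940 = 2√485.

2√485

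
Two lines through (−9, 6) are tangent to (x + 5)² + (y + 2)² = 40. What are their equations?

x + 3y = 9 and 3x − y = −33

Write the tangent as mx − y + (6 − m·(−9)) = 0 and set its distance from the centre to 2√10:
(4m − (−8))² = 40(m² + 1)
3m² − 8m − 3 = 0, so m = −1/3 or m = 3.
With m = −1/3: x + 3y = 9. With m = 3: 3x − y = −33.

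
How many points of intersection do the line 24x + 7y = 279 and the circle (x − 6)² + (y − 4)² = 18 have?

0

Substituting the line into the circle gives 625x² − 12636x + 63883 = 0.
Discriminant = (−12636)² − 4·625·(63883) = −39004 < 0.
No real roots: the line does not meet the circle.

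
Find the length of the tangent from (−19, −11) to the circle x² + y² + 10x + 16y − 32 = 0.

2√21

Centre (−5, −8), r² = 121. |PO|² = (−14)² + (−3)² = 205.
By the tangent–radius right angle, tangent length = √(|PO|² − r²) = √84 = 2√21.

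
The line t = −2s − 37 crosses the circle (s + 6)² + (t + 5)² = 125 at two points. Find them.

Express t = −2s − 37 and substitute into the circle:
5s² + 140s + 935 = 0  ⟹  s² + 28s + 187 = 0
s = −11 or s = −17, giving (−11, −15) and (−17, −3).

(−17, −3) and (−11, −15)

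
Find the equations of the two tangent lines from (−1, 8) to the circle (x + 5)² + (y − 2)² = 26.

Write the tangent as mx − y + (8 − m·(−1)) = 0 and set its distance from the centre to √26:
[m·(−4) − (−6)]² = 26(m² + 1)
5m² + 24m − 5 = 0, so m = 1/5 or m = −5.
Through (−1, 8) these give x − 5y = −41 and 5x + y = 3.

x − 5y = −41 and 5x + y = 3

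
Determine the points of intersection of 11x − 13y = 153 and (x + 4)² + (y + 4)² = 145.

Substitute y = (−153 + 11x)/13:
290x² − 870x − 11600 = 0  ⟹  x² − 3x − 40 = 0
x = 8 or x = −5, giving (8, −5) and (−5, −16).

(−5, −16) and (8, −5)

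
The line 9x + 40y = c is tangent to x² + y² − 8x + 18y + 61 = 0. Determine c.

Tangency holds when the distance from the centre (4, −9) to the line equals the radius 6:
|9·4 + 40·(−9) − c| / √1681 = 6
|c − (−324)| = 6·41, so c = −78 or c = −570.

c = −570 or c = −78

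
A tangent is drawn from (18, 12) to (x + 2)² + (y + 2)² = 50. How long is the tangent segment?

The centre is (−2, −2) and r = 5√2. The square of the distance from P to the centre is 400 + 196 = 596.
By the tangent–radius right angle, tangent length = √(|PO|² − r²) = √546.

√546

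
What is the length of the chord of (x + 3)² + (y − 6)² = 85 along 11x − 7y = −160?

Substitute y = (160 + 11x)/7:
170x² + 2890x + 10200 = 0  ⟹  x² + 17x + 60 = 0
x = −5 or x = −12, giving (−5, 15) and (−12, 4).
|(−5, 15) − (−12, 4)| = √((7)² + (11)²) = √170.

√170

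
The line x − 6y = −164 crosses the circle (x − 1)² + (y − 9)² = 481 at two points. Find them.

(−14, 25) and (10, 29)

Substitute y = (164 + x)/6:
37x² + 148x − 5180 = 0  ⟹  x² + 4x − 140 = 0
x = 10 or x = −14, giving (10, 29) and (−14, 25).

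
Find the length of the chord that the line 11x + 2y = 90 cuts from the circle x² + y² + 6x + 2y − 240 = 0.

From the line, y = (90 − 11x)/2. Substituting:
125x² − 2000x + 7500 = 0  ⟹  x² − 16x + 60 = 0
x = 10 or x = 6, giving (10, −10) and (6, 12).
Chord length = distance between (10, −10) and (6, 12) = √500 = 10√5.

10√5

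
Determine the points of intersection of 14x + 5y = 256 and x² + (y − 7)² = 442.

(9, 26) and (19, −2)

From the line, y = (256 − 14x)/5. Substituting:
221x² − 6188x + 37791 = 0  ⟹  x² − 28x + 171 = 0
x = 19 or x = 9, giving (19, −2) and (9, 26).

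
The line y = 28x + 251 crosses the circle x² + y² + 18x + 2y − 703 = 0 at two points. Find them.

Express y = 28x + 251 and substitute into the circle:
785x² + 14130x + 62800 = 0  ⟹  x² + 18x + 80 = 0
x = −8 or x = −10, giving (−8, 27) and (−10, −29).

(−10, −29) and (−8, 27)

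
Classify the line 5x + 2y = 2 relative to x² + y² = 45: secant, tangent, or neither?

Substituting the line into the circle gives 29x² − 20x − 176 = 0.
Δ = 400 − (−20416) = 20816.
Two real roots: the line is a secant.

secant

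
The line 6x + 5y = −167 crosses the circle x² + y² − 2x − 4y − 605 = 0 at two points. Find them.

(−22, −7) and (−12, −19)

Substitute y = (−167 − 6x)/5:
61x² + 2074x + 16104 = 0  ⟹  x² + 34x + 264 = 0
x = −12 or x = −22, giving (−12, −19) and (−22, −7).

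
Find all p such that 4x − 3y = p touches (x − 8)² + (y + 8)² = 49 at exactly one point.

The line touches the circle iff its distance from (8, −8) is 7:
|4·8 − 3·(−8) − p| / √25 = 7
|p − (56)| = 7·5, so p = 91 or p = 21.

p = 21 or p = 91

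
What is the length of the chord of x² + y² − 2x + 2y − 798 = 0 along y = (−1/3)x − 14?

Centre (1, −1), r² = 800. Perpendicular distance d from centre to line = |40| / √10 = 40/√10.
Chord = 2√(r² − d²) = 2·√(640) = 16√10.

16√10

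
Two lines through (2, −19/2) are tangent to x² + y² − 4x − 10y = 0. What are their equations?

A line y − (−19/2) = m(x − (2)) is tangent when its distance from (2, 5) is √29:
(0m − (29/2))² = 29(m² + 1)
4m² − 25 = 0, so m = −5/2 or m = 5/2.
With m = −5/2: 5x + 2y = −9. With m = 5/2: 5x − 2y = 29.

5x + 2y = −9 and 5x − 2y = 29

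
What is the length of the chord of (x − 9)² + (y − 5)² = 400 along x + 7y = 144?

Substitute y = (144 − x)/7:
50x² − 1100x − 3750 = 0  ⟹  x² − 22x − 75 = 0
x = 25 or x = −3, giving (25, 17) and (−3, 21).
Chord length = distance between (25, 17) and (−3, 21) = √800 = 20√2.

20√2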